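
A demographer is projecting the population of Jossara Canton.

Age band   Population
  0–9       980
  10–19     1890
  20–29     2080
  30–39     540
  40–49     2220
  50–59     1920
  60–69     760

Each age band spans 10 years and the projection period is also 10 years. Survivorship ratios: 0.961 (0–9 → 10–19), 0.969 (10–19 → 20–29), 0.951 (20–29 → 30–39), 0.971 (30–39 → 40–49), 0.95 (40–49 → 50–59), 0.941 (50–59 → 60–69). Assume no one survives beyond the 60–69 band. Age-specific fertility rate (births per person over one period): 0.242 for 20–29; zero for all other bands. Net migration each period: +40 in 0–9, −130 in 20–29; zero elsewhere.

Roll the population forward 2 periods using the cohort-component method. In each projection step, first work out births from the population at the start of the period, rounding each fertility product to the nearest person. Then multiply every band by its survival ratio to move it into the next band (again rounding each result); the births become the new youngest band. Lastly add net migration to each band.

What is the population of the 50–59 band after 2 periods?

498

Call the groups 1 to 7, youngest first.
Period 1.
Births: 2080 × 0.242 = 503
Group 2: 980 × 0.961 = 942
Group 3: 1890 × 0.969 = 1831
Group 4: 2080 × 0.951 = 1978
Group 5: 540 × 0.971 = 524
Group 6: 2220 × 0.95 = 2109
Group 7: 1920 × 0.941 = 1807
Net migration: Group 1 + 40 → 543; Group 3 − 130 → 1701
→ [543, 942, 1701, 1978, 524, 2109, 1807]
Period 2.
Births: 1701 × 0.242 = 412
Group 2: 543 × 0.961 = 522
Group 3: 942 × 0.969 = 913
Group 4: 1701 × 0.951 = 1618
Group 5: 1978 × 0.971 = 1921
Group 6: 524 × 0.95 = 498
Group 7: 2109 × 0.941 = 1985
Net migration: Group 1 + 40 → 452; Group 3 − 130 → 783
→ [452, 522, 783, 1618, 1921, 498, 1985]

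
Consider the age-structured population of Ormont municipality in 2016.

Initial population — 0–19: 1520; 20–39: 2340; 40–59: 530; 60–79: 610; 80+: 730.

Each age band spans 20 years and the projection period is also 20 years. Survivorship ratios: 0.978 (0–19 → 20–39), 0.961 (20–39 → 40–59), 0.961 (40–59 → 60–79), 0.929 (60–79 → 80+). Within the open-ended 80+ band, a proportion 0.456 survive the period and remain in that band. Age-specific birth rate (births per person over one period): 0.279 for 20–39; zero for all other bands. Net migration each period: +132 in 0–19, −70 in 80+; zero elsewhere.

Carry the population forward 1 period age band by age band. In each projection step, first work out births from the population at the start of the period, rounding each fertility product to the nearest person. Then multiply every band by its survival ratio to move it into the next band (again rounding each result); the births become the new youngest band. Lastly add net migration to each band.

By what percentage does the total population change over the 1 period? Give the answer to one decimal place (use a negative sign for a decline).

2.3

Call the bands 1 to 5, youngest first.
Period 1.
Births: 2340 * 0.279 = 653
Band 2: 1520 * 0.978 = 1487
Band 3: 2340 * 0.961 = 2249
Band 4: 530 * 0.961 = 509
Band 5: 610 * 0.929 + 730 * 0.456 = 567 + 333 = 900
Net migration: Band 1 + 132 → 785; Band 5 − 70 → 830
Population now: 0–19=785, 20–39=1487, 40–59=2249, 60–79=509, 80+=830
Total: 5730 → 5860; change = 130; percentage change = 2.3%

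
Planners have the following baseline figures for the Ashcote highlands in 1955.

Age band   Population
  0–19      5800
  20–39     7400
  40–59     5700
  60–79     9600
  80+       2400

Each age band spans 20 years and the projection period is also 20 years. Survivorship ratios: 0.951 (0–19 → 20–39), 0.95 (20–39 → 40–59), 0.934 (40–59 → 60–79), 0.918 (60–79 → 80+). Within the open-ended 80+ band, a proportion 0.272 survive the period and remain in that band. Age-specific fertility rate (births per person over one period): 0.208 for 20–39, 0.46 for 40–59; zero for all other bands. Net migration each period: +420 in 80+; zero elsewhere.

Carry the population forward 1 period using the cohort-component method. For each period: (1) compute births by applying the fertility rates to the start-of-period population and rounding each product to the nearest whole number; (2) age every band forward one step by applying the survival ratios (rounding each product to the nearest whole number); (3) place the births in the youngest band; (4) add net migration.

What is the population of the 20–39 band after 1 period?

Period 1.
Births: 7400 × 0.208 = 1539 ; 5700 × 0.46 = 2622 → total 4161
20–39: 5800 × 0.951 = 5516
40–59: 7400 × 0.95 = 7030
60–79: 5700 × 0.934 = 5324
80+: 9600 × 0.918 + 2400 × 0.272 = 8813 + 653 = 9466
Net migration: 80+ + 420 → 9886
→ [4161, 5516, 7030, 5324, 9886]

5516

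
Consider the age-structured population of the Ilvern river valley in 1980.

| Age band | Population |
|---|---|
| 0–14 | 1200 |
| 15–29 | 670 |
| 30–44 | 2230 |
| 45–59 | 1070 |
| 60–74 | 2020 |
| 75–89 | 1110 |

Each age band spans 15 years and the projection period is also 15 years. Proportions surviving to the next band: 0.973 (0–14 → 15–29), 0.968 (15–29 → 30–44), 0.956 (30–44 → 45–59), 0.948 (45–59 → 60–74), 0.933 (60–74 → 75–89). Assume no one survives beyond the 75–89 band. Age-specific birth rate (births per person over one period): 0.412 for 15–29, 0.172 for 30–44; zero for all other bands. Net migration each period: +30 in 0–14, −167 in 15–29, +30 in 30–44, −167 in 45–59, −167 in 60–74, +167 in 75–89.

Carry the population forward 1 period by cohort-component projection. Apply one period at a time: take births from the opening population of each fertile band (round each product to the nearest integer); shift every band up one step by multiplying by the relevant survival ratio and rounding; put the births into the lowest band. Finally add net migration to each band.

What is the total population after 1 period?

Call the groups 1 to 6, youngest first.
After projecting period 1:
Births: 670 × 0.412 = 276, 2230 × 0.172 = 384 ⇒ total 660
Group 2: 1200 × 0.973 = 1168
Group 3: 670 × 0.968 = 649
Group 4: 2230 × 0.956 = 2132
Group 5: 1070 × 0.948 = 1014
Group 6: 2020 × 0.933 = 1885
Net migration: Group 1 + 30 → 690; Group 2 − 167 → 1001; Group 3 + 30 → 679; Group 4 − 167 → 1965; Group 5 − 167 → 847; Group 6 + 167 → 2052
End of period: [690, 1001, 679, 1965, 847, 2052]
Total after period 1: 690 + 1001 + 679 + 1965 + 847 + 2052 = 7234

7234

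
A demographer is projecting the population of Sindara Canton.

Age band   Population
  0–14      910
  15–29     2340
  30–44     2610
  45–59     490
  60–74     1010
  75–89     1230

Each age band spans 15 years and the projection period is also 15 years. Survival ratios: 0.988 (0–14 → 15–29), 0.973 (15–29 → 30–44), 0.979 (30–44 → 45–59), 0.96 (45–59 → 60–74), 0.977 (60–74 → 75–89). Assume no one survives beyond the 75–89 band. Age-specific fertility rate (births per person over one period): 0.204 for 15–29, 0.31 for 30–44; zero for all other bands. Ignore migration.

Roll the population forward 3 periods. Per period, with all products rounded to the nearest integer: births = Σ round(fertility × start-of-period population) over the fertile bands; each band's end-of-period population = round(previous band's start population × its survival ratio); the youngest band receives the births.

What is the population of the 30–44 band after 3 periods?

1237

Numbering the bands 1..6 from youngest to oldest:
— Period 1 —
Births: 2340 × 0.204 = 477 ; 2610 × 0.31 = 809 → total 1286
Band 2: 910 × 0.988 = 899
Band 3: 2340 × 0.973 = 2277
Band 4: 2610 × 0.979 = 2555
Band 5: 490 × 0.96 = 470
Band 6: 1010 × 0.977 = 987
Population now: 0–14=1286, 15–29=899, 30–44=2277, 45–59=2555, 60–74=470, 75–89=987
— Period 2 —
Births: 899 × 0.204 = 183 ; 2277 × 0.31 = 706 → total 889
Band 2: 1286 × 0.988 = 1271
Band 3: 899 × 0.973 = 875
Band 4: 2277 × 0.979 = 2229
Band 5: 2555 × 0.96 = 2453
Band 6: 470 × 0.977 = 459
Population now: 0–14=889, 15–29=1271, 30–44=875, 45–59=2229, 60–74=2453, 75–89=459
— Period 3 —
Births: 1271 × 0.204 = 259 ; 875 × 0.31 = 271 → total 530
Band 2: 889 × 0.988 = 878
Band 3: 1271 × 0.973 = 1237
Band 4: 875 × 0.979 = 857
Band 5: 2229 × 0.96 = 2140
Band 6: 2453 × 0.977 = 2397
Population now: 0–14=530, 15–29=878, 30–44=1237, 45–59=857, 60–74=2140, 75–89=2397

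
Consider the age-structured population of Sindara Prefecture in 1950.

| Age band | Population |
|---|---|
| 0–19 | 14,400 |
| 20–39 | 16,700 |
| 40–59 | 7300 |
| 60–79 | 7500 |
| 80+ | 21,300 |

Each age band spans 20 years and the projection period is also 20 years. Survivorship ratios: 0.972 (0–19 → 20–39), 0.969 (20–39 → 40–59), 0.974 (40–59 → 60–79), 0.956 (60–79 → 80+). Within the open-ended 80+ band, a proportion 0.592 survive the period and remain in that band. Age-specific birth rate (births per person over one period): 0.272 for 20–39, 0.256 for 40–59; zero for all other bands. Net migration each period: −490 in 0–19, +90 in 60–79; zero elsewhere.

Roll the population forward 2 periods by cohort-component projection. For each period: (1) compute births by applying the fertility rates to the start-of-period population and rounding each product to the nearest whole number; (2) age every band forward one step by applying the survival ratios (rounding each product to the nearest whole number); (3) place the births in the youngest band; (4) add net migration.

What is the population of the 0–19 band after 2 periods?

7460

Call the groups 1 to 5, youngest first.
— Period 1 —
Births: 16700 × 0.272 = 4542, 7300 × 0.256 = 1869 → 6411
Group 2: 14400 × 0.972 = 13997
Group 3: 16700 × 0.969 = 16182
Group 4: 7300 × 0.974 = 7110
Group 5: 7500 × 0.956 + 21300 × 0.592 = 7170 + 12610 = 19780
Net migration: Group 1 − 490 → 5921; Group 4 + 90 → 7200
End of period: [5921, 13997, 16182, 7200, 19780]
— Period 2 —
Births: 13997 × 0.272 = 3807, 16182 × 0.256 = 4143 → 7950
Group 2: 5921 × 0.972 = 5755
Group 3: 13997 × 0.969 = 13563
Group 4: 16182 × 0.974 = 15761
Group 5: 7200 × 0.956 + 19780 × 0.592 = 6883 + 11710 = 18593
Net migration: Group 1 − 490 → 7460; Group 4 + 90 → 15851
End of period: [7460, 5755, 13563, 15851, 18593]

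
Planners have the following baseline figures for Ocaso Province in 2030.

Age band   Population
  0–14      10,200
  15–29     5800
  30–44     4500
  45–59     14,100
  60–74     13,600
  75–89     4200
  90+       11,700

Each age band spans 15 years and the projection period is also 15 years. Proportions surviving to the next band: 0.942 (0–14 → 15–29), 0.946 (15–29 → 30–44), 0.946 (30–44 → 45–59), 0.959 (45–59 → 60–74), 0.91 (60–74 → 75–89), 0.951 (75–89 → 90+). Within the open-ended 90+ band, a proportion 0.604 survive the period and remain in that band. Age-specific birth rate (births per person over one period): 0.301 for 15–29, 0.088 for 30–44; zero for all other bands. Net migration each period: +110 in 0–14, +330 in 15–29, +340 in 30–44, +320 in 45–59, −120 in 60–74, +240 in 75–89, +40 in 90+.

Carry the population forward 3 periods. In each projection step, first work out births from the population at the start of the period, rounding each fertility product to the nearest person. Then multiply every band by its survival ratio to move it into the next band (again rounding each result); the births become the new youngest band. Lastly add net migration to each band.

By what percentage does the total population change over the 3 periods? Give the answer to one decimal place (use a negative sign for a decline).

-21.3

After projecting period 1:
Births: 5800 * 0.301 = 1746 ; 4500 * 0.088 = 396 ⇒ total 2142
15–29: 10200 * 0.942 = 9608
30–44: 5800 * 0.946 = 5487
45–59: 4500 * 0.946 = 4257
60–74: 14100 * 0.959 = 13522
75–89: 13600 * 0.91 = 12376
90+: 4200 * 0.951 + 11700 * 0.604 = 3994 + 7067 = 11061
Net migration: 0–14 + 110 → 2252; 15–29 + 330 → 9938; 30–44 + 340 → 5827; 45–59 + 320 → 4577; 60–74 − 120 → 13402; 75–89 + 240 → 12616; 90+ + 40 → 11101
→ [2252, 9938, 5827, 4577, 13402, 12616, 11101]
After projecting period 2:
Births: 9938 * 0.301 = 2991 ; 5827 * 0.088 = 513 ⇒ total 3504
15–29: 2252 * 0.942 = 2121
30–44: 9938 * 0.946 = 9401
45–59: 5827 * 0.946 = 5512
60–74: 4577 * 0.959 = 4389
75–89: 13402 * 0.91 = 12196
90+: 12616 * 0.951 + 11101 * 0.604 = 11998 + 6705 = 18703
Net migration: 0–14 + 110 → 3614; 15–29 + 330 → 2451; 30–44 + 340 → 9741; 45–59 + 320 → 5832; 60–74 − 120 → 4269; 75–89 + 240 → 12436; 90+ + 40 → 18743
→ [3614, 2451, 9741, 5832, 4269, 12436, 18743]
After projecting period 3:
Births: 2451 * 0.301 = 738 ; 9741 * 0.088 = 857 ⇒ total 1595
15–29: 3614 * 0.942 = 3404
30–44: 2451 * 0.946 = 2319
45–59: 9741 * 0.946 = 9215
60–74: 5832 * 0.959 = 5593
75–89: 4269 * 0.91 = 3885
90+: 12436 * 0.951 + 18743 * 0.604 = 11827 + 11321 = 23148
Net migration: 0–14 + 110 → 1705; 15–29 + 330 → 3734; 30–44 + 340 → 2659; 45–59 + 320 → 9535; 60–74 − 120 → 5473; 75–89 + 240 → 4125; 90+ + 40 → 23188
→ [1705, 3734, 2659, 9535, 5473, 4125, 23188]
Total: 64100 → 50419; change = -13681; percentage change = -21.3%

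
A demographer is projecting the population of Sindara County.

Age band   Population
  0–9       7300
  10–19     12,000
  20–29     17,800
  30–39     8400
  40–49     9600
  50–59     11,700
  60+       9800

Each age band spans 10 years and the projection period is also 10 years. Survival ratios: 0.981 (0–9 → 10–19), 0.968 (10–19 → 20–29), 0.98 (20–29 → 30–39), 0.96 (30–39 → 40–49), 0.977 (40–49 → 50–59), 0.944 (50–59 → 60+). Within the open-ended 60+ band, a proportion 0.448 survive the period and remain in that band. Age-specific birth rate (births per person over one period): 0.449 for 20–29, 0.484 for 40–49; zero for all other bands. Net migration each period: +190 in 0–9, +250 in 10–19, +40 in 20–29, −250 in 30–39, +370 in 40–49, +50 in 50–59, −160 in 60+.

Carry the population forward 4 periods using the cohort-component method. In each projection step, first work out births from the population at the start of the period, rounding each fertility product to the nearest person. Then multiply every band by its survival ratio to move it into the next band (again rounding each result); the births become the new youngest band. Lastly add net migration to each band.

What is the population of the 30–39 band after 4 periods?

After projecting period 1:
Births: 17800 × 0.449 = 7992 ; 9600 × 0.484 = 4646 — total 12638
10–19: 7300 × 0.981 = 7161
20–29: 12000 × 0.968 = 11616
30–39: 17800 × 0.98 = 17444
40–49: 8400 × 0.96 = 8064
50–59: 9600 × 0.977 = 9379
60+: 11700 × 0.944 + 9800 × 0.448 = 11045 + 4390 = 15435
Net migration: 0–9 + 190 → 12828; 10–19 + 250 → 7411; 20–29 + 40 → 11656; 30–39 − 250 → 17194; 40–49 + 370 → 8434; 50–59 + 50 → 9429; 60+ − 160 → 15275
Population now: 0–9=12828, 10–19=7411, 20–29=11656, 30–39=17194, 40–49=8434, 50–59=9429, 60+=15275
After projecting period 2:
Births: 11656 × 0.449 = 5234 ; 8434 × 0.484 = 4082 — total 9316
10–19: 12828 × 0.981 = 12584
20–29: 7411 × 0.968 = 7174
30–39: 11656 × 0.98 = 11423
40–49: 17194 × 0.96 = 16506
50–59: 8434 × 0.977 = 8240
60+: 9429 × 0.944 + 15275 × 0.448 = 8901 + 6843 = 15744
Net migration: 0–9 + 190 → 9506; 10–19 + 250 → 12834; 20–29 + 40 → 7214; 30–39 − 250 → 11173; 40–49 + 370 → 16876; 50–59 + 50 → 8290; 60+ − 160 → 15584
Population now: 0–9=9506, 10–19=12834, 20–29=7214, 30–39=11173, 40–49=16876, 50–59=8290, 60+=15584
After projecting period 3:
Births: 7214 × 0.449 = 3239 ; 16876 × 0.484 = 8168 — total 11407
10–19: 9506 × 0.981 = 9325
20–29: 12834 × 0.968 = 12423
30–39: 7214 × 0.98 = 7070
40–49: 11173 × 0.96 = 10726
50–59: 16876 × 0.977 = 16488
60+: 8290 × 0.944 + 15584 × 0.448 = 7826 + 6982 = 14808
Net migration: 0–9 + 190 → 11597; 10–19 + 250 → 9575; 20–29 + 40 → 12463; 30–39 − 250 → 6820; 40–49 + 370 → 11096; 50–59 + 50 → 16538; 60+ − 160 → 14648
Population now: 0–9=11597, 10–19=9575, 20–29=12463, 30–39=6820, 40–49=11096, 50–59=16538, 60+=14648
After projecting period 4:
Births: 12463 × 0.449 = 5596 ; 11096 × 0.484 = 5370 — total 10966
10–19: 11597 × 0.981 = 11377
20–29: 9575 × 0.968 = 9269
30–39: 12463 × 0.98 = 12214
40–49: 6820 × 0.96 = 6547
50–59: 11096 × 0.977 = 10841
60+: 16538 × 0.944 + 14648 × 0.448 = 15612 + 6562 = 22174
Net migration: 0–9 + 190 → 11156; 10–19 + 250 → 11627; 20–29 + 40 → 9309; 30–39 − 250 → 11964; 40–49 + 370 → 6917; 50–59 + 50 → 10891; 60+ − 160 → 22014
Population now: 0–9=11156, 10–19=11627, 20–29=9309, 30–39=11964, 40–49=6917, 50–59=10891, 60+=22014

11964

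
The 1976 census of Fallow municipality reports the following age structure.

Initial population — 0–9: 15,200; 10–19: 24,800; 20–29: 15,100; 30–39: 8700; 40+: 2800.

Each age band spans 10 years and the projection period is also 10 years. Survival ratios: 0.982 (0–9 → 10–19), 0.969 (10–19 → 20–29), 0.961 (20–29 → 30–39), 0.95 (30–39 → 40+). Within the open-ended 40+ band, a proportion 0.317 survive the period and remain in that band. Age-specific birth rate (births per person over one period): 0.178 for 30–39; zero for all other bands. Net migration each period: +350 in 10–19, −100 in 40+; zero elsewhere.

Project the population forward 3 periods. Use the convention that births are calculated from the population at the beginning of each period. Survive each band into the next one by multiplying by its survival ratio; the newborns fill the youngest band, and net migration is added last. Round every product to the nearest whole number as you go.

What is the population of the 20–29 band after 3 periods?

1813

— Period 1 —
Births: 8700 × 0.178 = 1549
10–19: 15200 × 0.982 = 14926
20–29: 24800 × 0.969 = 24031
30–39: 15100 × 0.961 = 14511
40+: 8700 × 0.95 + 2800 × 0.317 = 8265 + 888 = 9153
Net migration: 10–19 + 350 → 15276; 40+ − 100 → 9053
→ [1549, 15276, 24031, 14511, 9053]
— Period 2 —
Births: 14511 × 0.178 = 2583
10–19: 1549 × 0.982 = 1521
20–29: 15276 × 0.969 = 14802
30–39: 24031 × 0.961 = 23094
40+: 14511 × 0.95 + 9053 × 0.317 = 13785 + 2870 = 16655
Net migration: 10–19 + 350 → 1871; 40+ − 100 → 16555
→ [2583, 1871, 14802, 23094, 16555]
— Period 3 —
Births: 23094 × 0.178 = 4111
10–19: 2583 × 0.982 = 2537
20–29: 1871 × 0.969 = 1813
30–39: 14802 × 0.961 = 14225
40+: 23094 × 0.95 + 16555 × 0.317 = 21939 + 5248 = 27187
Net migration: 10–19 + 350 → 2887; 40+ − 100 → 27087
→ [4111, 2887, 1813, 14225, 27087]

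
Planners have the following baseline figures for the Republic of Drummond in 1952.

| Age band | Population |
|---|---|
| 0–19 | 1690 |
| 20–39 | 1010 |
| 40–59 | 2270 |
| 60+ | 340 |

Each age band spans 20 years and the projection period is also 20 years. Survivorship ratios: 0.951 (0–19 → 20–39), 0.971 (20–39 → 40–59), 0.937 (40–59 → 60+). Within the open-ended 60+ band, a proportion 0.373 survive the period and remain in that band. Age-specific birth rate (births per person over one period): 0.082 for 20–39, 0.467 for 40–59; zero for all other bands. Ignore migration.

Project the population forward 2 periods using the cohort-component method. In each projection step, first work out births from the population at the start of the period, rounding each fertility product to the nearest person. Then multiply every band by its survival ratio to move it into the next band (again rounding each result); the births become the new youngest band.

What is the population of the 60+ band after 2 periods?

Let band 1 be 0–19 through band 4 = 60+.
Period 1:
Births: 1010 * 0.082 = 83, 2270 * 0.467 = 1060 → 1143
Band 2: 1690 * 0.951 = 1607
Band 3: 1010 * 0.971 = 981
Band 4: 2270 * 0.937 + 340 * 0.373 = 2127 + 127 = 2254
End of period: [1143, 1607, 981, 2254]
Period 2:
Births: 1607 * 0.082 = 132, 981 * 0.467 = 458 → 590
Band 2: 1143 * 0.951 = 1087
Band 3: 1607 * 0.971 = 1560
Band 4: 981 * 0.937 + 2254 * 0.373 = 919 + 841 = 1760
End of period: [590, 1087, 1560, 1760]

1760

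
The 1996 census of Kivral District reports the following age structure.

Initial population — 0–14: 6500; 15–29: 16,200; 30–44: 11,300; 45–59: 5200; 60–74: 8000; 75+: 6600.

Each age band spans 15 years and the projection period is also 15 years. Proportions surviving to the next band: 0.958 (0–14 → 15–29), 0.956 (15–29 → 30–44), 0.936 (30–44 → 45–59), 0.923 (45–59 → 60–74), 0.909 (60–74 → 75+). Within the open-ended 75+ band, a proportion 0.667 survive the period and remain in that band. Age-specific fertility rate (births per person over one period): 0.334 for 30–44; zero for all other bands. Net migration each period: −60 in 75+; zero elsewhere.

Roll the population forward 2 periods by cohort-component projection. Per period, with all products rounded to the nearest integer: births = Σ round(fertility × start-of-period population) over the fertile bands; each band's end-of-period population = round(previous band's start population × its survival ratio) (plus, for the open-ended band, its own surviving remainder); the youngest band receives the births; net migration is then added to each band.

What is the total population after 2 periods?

51050

Numbering the groups 1..6 from youngest to oldest:
Period 1.
Births: 11300 × 0.334 = 3774
Group 2: 6500 × 0.958 = 6227
Group 3: 16200 × 0.956 = 15487
Group 4: 11300 × 0.936 = 10577
Group 5: 5200 × 0.923 = 4800
Group 6: 8000 × 0.909 + 6600 × 0.667 = 7272 + 4402 = 11674
Net migration: Group 6 − 60 → 11614
End of period: [3774, 6227, 15487, 10577, 4800, 11614]
Period 2.
Births: 15487 × 0.334 = 5173
Group 2: 3774 × 0.958 = 3615
Group 3: 6227 × 0.956 = 5953
Group 4: 15487 × 0.936 = 14496
Group 5: 10577 × 0.923 = 9763
Group 6: 4800 × 0.909 + 11614 × 0.667 = 4363 + 7747 = 12110
Net migration: Group 6 − 60 → 12050
End of period: [5173, 3615, 5953, 14496, 9763, 12050]
Total after period 2: 5173 + 3615 + 5953 + 14496 + 9763 + 12050 = 51050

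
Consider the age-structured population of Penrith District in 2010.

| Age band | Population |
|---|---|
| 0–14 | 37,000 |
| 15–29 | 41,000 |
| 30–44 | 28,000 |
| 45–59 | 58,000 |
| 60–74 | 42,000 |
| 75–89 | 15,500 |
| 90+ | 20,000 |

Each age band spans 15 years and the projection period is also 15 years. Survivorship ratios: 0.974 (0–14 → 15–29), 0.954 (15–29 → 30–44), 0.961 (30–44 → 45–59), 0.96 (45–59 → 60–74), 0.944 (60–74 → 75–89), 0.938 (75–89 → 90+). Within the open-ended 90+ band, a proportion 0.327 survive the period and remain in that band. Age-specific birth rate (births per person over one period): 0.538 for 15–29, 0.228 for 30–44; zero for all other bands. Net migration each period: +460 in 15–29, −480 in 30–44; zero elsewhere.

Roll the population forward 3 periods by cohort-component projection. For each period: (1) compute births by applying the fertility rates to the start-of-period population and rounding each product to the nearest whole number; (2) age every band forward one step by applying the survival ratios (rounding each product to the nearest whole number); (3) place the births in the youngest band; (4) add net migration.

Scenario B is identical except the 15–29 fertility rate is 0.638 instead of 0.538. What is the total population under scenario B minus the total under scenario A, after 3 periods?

Let group 1 be 0–14 through group 7 = 90+.
[period 1]
Births: 41000 × 0.538 = 22058  |  28000 × 0.228 = 6384 — total 28442
Group 2: 37000 × 0.974 = 36038
Group 3: 41000 × 0.954 = 39114
Group 4: 28000 × 0.961 = 26908
Group 5: 58000 × 0.96 = 55680
Group 6: 42000 × 0.944 = 39648
Group 7: 15500 × 0.938 + 20000 × 0.327 = 14539 + 6540 = 21079
Net migration: Group 2 + 460 → 36498; Group 3 − 480 → 38634
End of period: [28442, 36498, 38634, 26908, 55680, 39648, 21079]
[period 2]
Births: 36498 × 0.538 = 19636  |  38634 × 0.228 = 8809 — total 28445
Group 2: 28442 × 0.974 = 27703
Group 3: 36498 × 0.954 = 34819
Group 4: 38634 × 0.961 = 37127
Group 5: 26908 × 0.96 = 25832
Group 6: 55680 × 0.944 = 52562
Group 7: 39648 × 0.938 + 21079 × 0.327 = 37190 + 6893 = 44083
Net migration: Group 2 + 460 → 28163; Group 3 − 480 → 34339
End of period: [28445, 28163, 34339, 37127, 25832, 52562, 44083]
[period 3]
Births: 28163 × 0.538 = 15152  |  34339 × 0.228 = 7829 — total 22981
Group 2: 28445 × 0.974 = 27705
Group 3: 28163 × 0.954 = 26868
Group 4: 34339 × 0.961 = 33000
Group 5: 37127 × 0.96 = 35642
Group 6: 25832 × 0.944 = 24385
Group 7: 52562 × 0.938 + 44083 × 0.327 = 49303 + 14415 = 63718
Net migration: Group 2 + 460 → 28165; Group 3 − 480 → 26388
End of period: [22981, 28165, 26388, 33000, 35642, 24385, 63718]
Scenario A total after 3 periods: 234279
Scenario B projection —
[period 1]
Births: 41000 × 0.638 = 26158  |  28000 × 0.228 = 6384 — total 32542
Group 2: 37000 × 0.974 = 36038
Group 3: 41000 × 0.954 = 39114
Group 4: 28000 × 0.961 = 26908
Group 5: 58000 × 0.96 = 55680
Group 6: 42000 × 0.944 = 39648
Group 7: 15500 × 0.938 + 20000 × 0.327 = 14539 + 6540 = 21079
Net migration: Group 2 + 460 → 36498; Group 3 − 480 → 38634
End of period: [32542, 36498, 38634, 26908, 55680, 39648, 21079]
[period 2]
Births: 36498 × 0.638 = 23286  |  38634 × 0.228 = 8809 — total 32095
Group 2: 32542 × 0.974 = 31696
Group 3: 36498 × 0.954 = 34819
Group 4: 38634 × 0.961 = 37127
Group 5: 26908 × 0.96 = 25832
Group 6: 55680 × 0.944 = 52562
Group 7: 39648 × 0.938 + 21079 × 0.327 = 37190 + 6893 = 44083
Net migration: Group 2 + 460 → 32156; Group 3 − 480 → 34339
End of period: [32095, 32156, 34339, 37127, 25832, 52562, 44083]
[period 3]
Births: 32156 × 0.638 = 20516  |  34339 × 0.228 = 7829 — total 28345
Group 2: 32095 × 0.974 = 31261
Group 3: 32156 × 0.954 = 30677
Group 4: 34339 × 0.961 = 33000
Group 5: 37127 × 0.96 = 35642
Group 6: 25832 × 0.944 = 24385
Group 7: 52562 × 0.938 + 44083 × 0.327 = 49303 + 14415 = 63718
Net migration: Group 2 + 460 → 31721; Group 3 − 480 → 30197
End of period: [28345, 31721, 30197, 33000, 35642, 24385, 63718]
Scenario B total after 3 periods: 247008
Difference B − A = 247008 − 234279 = 12729

12729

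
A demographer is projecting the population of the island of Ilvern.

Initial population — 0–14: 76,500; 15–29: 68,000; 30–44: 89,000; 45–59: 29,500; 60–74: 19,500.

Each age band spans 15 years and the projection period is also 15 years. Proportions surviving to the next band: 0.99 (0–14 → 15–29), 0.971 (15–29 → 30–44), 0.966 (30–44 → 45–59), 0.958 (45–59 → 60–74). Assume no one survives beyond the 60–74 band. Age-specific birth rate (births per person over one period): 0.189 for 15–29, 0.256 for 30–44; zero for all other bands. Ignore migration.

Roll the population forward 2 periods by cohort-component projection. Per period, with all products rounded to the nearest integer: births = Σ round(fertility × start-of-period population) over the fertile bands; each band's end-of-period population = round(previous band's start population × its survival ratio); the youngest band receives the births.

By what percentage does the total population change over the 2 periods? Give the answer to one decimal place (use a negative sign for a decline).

1.3

(Groups numbered youngest = 1 to oldest = 5.)
Period 1:
Births: 68000 × 0.189 = 12852, 89000 × 0.256 = 22784 — total 35636
Group 2: 76500 × 0.99 = 75735
Group 3: 68000 × 0.971 = 66028
Group 4: 89000 × 0.966 = 85974
Group 5: 29500 × 0.958 = 28261
Giving 35636 / 75735 / 66028 / 85974 / 28261.
Period 2:
Births: 75735 × 0.189 = 14314, 66028 × 0.256 = 16903 — total 31217
Group 2: 35636 × 0.99 = 35280
Group 3: 75735 × 0.971 = 73539
Group 4: 66028 × 0.966 = 63783
Group 5: 85974 × 0.958 = 82363
Giving 31217 / 35280 / 73539 / 63783 / 82363.
Total: 282500 → 286182; change = 3682; percentage change = 1.3%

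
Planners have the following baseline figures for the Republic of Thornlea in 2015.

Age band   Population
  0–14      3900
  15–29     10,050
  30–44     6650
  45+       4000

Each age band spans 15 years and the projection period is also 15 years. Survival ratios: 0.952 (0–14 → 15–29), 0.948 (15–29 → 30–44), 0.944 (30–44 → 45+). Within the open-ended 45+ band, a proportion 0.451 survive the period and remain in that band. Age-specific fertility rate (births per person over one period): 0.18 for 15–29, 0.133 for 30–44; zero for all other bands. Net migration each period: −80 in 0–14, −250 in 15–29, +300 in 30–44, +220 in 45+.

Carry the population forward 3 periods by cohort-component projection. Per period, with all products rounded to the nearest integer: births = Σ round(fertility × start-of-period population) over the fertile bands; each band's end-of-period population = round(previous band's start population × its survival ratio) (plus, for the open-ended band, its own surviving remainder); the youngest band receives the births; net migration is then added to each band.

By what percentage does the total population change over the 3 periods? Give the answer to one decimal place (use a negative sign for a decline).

-41.8

— Period 1 —
Births: 10050 × 0.18 = 1809, 6650 × 0.133 = 884 — total 2693
15–29: 3900 × 0.952 = 3713
30–44: 10050 × 0.948 = 9527
45+: 6650 × 0.944 + 4000 × 0.451 = 6278 + 1804 = 8082
Net migration: 0–14 − 80 → 2613; 15–29 − 250 → 3463; 30–44 + 300 → 9827; 45+ + 220 → 8302
End of period: [2613, 3463, 9827, 8302]
— Period 2 —
Births: 3463 × 0.18 = 623, 9827 × 0.133 = 1307 — total 1930
15–29: 2613 × 0.952 = 2488
30–44: 3463 × 0.948 = 3283
45+: 9827 × 0.944 + 8302 × 0.451 = 9277 + 3744 = 13021
Net migration: 0–14 − 80 → 1850; 15–29 − 250 → 2238; 30–44 + 300 → 3583; 45+ + 220 → 13241
End of period: [1850, 2238, 3583, 13241]
— Period 3 —
Births: 2238 × 0.18 = 403, 3583 × 0.133 = 477 — total 880
15–29: 1850 × 0.952 = 1761
30–44: 2238 × 0.948 = 2122
45+: 3583 × 0.944 + 13241 × 0.451 = 3382 + 5972 = 9354
Net migration: 0–14 − 80 → 800; 15–29 − 250 → 1511; 30–44 + 300 → 2422; 45+ + 220 → 9574
End of period: [800, 1511, 2422, 9574]
Total: 24600 → 14307; change = -10293; percentage change = -41.8%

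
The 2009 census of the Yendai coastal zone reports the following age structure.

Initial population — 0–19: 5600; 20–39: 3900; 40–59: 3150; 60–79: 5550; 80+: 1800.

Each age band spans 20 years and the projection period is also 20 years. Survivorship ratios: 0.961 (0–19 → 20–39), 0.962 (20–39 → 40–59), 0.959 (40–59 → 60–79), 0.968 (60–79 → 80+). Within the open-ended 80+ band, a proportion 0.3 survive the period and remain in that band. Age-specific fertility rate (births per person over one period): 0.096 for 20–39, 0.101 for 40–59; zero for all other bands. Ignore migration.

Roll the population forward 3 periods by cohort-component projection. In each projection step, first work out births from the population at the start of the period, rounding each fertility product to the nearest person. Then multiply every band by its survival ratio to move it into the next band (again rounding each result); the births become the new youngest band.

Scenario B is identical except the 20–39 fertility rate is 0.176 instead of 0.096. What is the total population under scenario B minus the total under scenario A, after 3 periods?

807

— Period 1 —
Births: 3900 × 0.096 = 374 ; 3150 × 0.101 = 318 → 692
20–39: 5600 × 0.961 = 5382
40–59: 3900 × 0.962 = 3752
60–79: 3150 × 0.959 = 3021
80+: 5550 × 0.968 + 1800 × 0.3 = 5372 + 540 = 5912
Giving 692 / 5382 / 3752 / 3021 / 5912.
— Period 2 —
Births: 5382 × 0.096 = 517 ; 3752 × 0.101 = 379 → 896
20–39: 692 × 0.961 = 665
40–59: 5382 × 0.962 = 5177
60–79: 3752 × 0.959 = 3598
80+: 3021 × 0.968 + 5912 × 0.3 = 2924 + 1774 = 4698
Giving 896 / 665 / 5177 / 3598 / 4698.
— Period 3 —
Births: 665 × 0.096 = 64 ; 5177 × 0.101 = 523 → 587
20–39: 896 × 0.961 = 861
40–59: 665 × 0.962 = 640
60–79: 5177 × 0.959 = 4965
80+: 3598 × 0.968 + 4698 × 0.3 = 3483 + 1409 = 4892
Giving 587 / 861 / 640 / 4965 / 4892.
Scenario A total after 3 periods: 11945
Scenario B projection —
— Period 1 —
Births: 3900 × 0.176 = 686 ; 3150 × 0.101 = 318 → 1004
20–39: 5600 × 0.961 = 5382
40–59: 3900 × 0.962 = 3752
60–79: 3150 × 0.959 = 3021
80+: 5550 × 0.968 + 1800 × 0.3 = 5372 + 540 = 5912
Giving 1004 / 5382 / 3752 / 3021 / 5912.
— Period 2 —
Births: 5382 × 0.176 = 947 ; 3752 × 0.101 = 379 → 1326
20–39: 1004 × 0.961 = 965
40–59: 5382 × 0.962 = 5177
60–79: 3752 × 0.959 = 3598
80+: 3021 × 0.968 + 5912 × 0.3 = 2924 + 1774 = 4698
Giving 1326 / 965 / 5177 / 3598 / 4698.
— Period 3 —
Births: 965 × 0.176 = 170 ; 5177 × 0.101 = 523 → 693
20–39: 1326 × 0.961 = 1274
40–59: 965 × 0.962 = 928
60–79: 5177 × 0.959 = 4965
80+: 3598 × 0.968 + 4698 × 0.3 = 3483 + 1409 = 4892
Giving 693 / 1274 / 928 / 4965 / 4892.
Scenario B total after 3 periods: 12752
Difference B − A = 12752 − 11945 = 807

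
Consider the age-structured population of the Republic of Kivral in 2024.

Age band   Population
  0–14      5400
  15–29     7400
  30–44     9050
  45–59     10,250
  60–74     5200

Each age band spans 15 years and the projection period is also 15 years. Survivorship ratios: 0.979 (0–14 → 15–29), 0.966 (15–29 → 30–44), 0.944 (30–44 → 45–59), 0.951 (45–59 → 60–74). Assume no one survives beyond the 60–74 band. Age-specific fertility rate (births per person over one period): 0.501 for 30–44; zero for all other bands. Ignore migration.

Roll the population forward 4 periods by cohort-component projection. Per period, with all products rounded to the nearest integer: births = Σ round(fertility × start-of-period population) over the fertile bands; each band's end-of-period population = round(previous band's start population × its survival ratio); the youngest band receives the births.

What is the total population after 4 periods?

— Period 1 —
Births: 9050 × 0.501 = 4534
15–29: 5400 × 0.979 = 5287
30–44: 7400 × 0.966 = 7148
45–59: 9050 × 0.944 = 8543
60–74: 10250 × 0.951 = 9748
Giving 4534 / 5287 / 7148 / 8543 / 9748.
— Period 2 —
Births: 7148 × 0.501 = 3581
15–29: 4534 × 0.979 = 4439
30–44: 5287 × 0.966 = 5107
45–59: 7148 × 0.944 = 6748
60–74: 8543 × 0.951 = 8124
Giving 3581 / 4439 / 5107 / 6748 / 8124.
— Period 3 —
Births: 5107 × 0.501 = 2559
15–29: 3581 × 0.979 = 3506
30–44: 4439 × 0.966 = 4288
45–59: 5107 × 0.944 = 4821
60–74: 6748 × 0.951 = 6417
Giving 2559 / 3506 / 4288 / 4821 / 6417.
— Period 4 —
Births: 4288 × 0.501 = 2148
15–29: 2559 × 0.979 = 2505
30–44: 3506 × 0.966 = 3387
45–59: 4288 × 0.944 = 4048
60–74: 4821 × 0.951 = 4585
Giving 2148 / 2505 / 3387 / 4048 / 4585.
Total after period 4: 2148 + 2505 + 3387 + 4048 + 4585 = 16673

16673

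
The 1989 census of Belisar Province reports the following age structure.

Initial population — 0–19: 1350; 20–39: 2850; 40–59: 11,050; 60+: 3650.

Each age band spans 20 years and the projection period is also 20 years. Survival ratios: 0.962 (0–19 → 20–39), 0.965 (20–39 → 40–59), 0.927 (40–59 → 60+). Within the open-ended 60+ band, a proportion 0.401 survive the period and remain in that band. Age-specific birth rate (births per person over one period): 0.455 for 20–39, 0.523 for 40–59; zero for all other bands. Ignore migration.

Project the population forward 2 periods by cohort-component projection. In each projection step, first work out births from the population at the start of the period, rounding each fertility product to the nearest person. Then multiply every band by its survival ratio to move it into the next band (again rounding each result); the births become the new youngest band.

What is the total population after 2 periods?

17334

— Period 1 —
Births: 2850 × 0.455 = 1297, 11050 × 0.523 = 5779 → total 7076
20–39: 1350 × 0.962 = 1299
40–59: 2850 × 0.965 = 2750
60+: 11050 × 0.927 + 3650 × 0.401 = 10243 + 1464 = 11707
Giving 7076 / 1299 / 2750 / 11707.
— Period 2 —
Births: 1299 × 0.455 = 591, 2750 × 0.523 = 1438 → total 2029
20–39: 7076 × 0.962 = 6807
40–59: 1299 × 0.965 = 1254
60+: 2750 × 0.927 + 11707 × 0.401 = 2549 + 4695 = 7244
Giving 2029 / 6807 / 1254 / 7244.
Total after period 2: 2029 + 6807 + 1254 + 7244 = 17334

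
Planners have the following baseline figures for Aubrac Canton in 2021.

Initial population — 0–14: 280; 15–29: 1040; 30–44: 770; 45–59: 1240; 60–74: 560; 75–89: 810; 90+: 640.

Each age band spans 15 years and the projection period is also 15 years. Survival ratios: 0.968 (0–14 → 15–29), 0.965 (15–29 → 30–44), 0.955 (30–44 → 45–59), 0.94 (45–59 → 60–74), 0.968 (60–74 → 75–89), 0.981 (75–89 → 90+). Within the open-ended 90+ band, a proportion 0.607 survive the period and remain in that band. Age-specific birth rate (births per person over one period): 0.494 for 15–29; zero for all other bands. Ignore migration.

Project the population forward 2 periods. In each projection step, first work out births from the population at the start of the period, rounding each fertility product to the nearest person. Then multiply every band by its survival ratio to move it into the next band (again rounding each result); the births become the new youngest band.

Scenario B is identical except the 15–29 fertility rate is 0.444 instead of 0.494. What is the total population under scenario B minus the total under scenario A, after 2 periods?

-65

Call the groups 1 to 7, youngest first.
Period 1:
Births: 1040 × 0.494 = 514
Group 2: 280 × 0.968 = 271
Group 3: 1040 × 0.965 = 1004
Group 4: 770 × 0.955 = 735
Group 5: 1240 × 0.94 = 1166
Group 6: 560 × 0.968 = 542
Group 7: 810 × 0.981 + 640 × 0.607 = 795 + 388 = 1183
Giving 514 / 271 / 1004 / 735 / 1166 / 542 / 1183.
Period 2:
Births: 271 × 0.494 = 134
Group 2: 514 × 0.968 = 498
Group 3: 271 × 0.965 = 262
Group 4: 1004 × 0.955 = 959
Group 5: 735 × 0.94 = 691
Group 6: 1166 × 0.968 = 1129
Group 7: 542 × 0.981 + 1183 × 0.607 = 532 + 718 = 1250
Giving 134 / 498 / 262 / 959 / 691 / 1129 / 1250.
Scenario A total after 2 periods: 4923
Scenario B projection —
Period 1:
Births: 1040 × 0.444 = 462
Group 2: 280 × 0.968 = 271
Group 3: 1040 × 0.965 = 1004
Group 4: 770 × 0.955 = 735
Group 5: 1240 × 0.94 = 1166
Group 6: 560 × 0.968 = 542
Group 7: 810 × 0.981 + 640 × 0.607 = 795 + 388 = 1183
Giving 462 / 271 / 1004 / 735 / 1166 / 542 / 1183.
Period 2:
Births: 271 × 0.444 = 120
Group 2: 462 × 0.968 = 447
Group 3: 271 × 0.965 = 262
Group 4: 1004 × 0.955 = 959
Group 5: 735 × 0.94 = 691
Group 6: 1166 × 0.968 = 1129
Group 7: 542 × 0.981 + 1183 × 0.607 = 532 + 718 = 1250
Giving 120 / 447 / 262 / 959 / 691 / 1129 / 1250.
Scenario B total after 2 periods: 4858
Difference B − A = 4858 − 4923 = -65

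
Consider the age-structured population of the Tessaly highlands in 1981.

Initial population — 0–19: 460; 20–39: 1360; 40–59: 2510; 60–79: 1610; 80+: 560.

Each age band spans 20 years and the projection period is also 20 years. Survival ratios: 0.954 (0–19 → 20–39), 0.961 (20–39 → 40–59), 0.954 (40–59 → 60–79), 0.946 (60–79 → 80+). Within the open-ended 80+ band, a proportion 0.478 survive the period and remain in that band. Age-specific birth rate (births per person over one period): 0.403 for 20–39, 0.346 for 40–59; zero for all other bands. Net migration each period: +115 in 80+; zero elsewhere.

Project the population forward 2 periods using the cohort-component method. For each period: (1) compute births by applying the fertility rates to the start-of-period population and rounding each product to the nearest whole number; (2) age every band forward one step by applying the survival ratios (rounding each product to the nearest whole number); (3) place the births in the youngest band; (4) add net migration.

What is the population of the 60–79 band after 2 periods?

Numbering the groups 1..5 from youngest to oldest:
— Period 1 —
Births: 1360 * 0.403 = 548, 2510 * 0.346 = 868 ⇒ total 1416
Group 2: 460 * 0.954 = 439
Group 3: 1360 * 0.961 = 1307
Group 4: 2510 * 0.954 = 2395
Group 5: 1610 * 0.946 + 560 * 0.478 = 1523 + 268 = 1791
Net migration: Group 5 + 115 → 1906
Giving 1416 / 439 / 1307 / 2395 / 1906.
— Period 2 —
Births: 439 * 0.403 = 177, 1307 * 0.346 = 452 ⇒ total 629
Group 2: 1416 * 0.954 = 1351
Group 3: 439 * 0.961 = 422
Group 4: 1307 * 0.954 = 1247
Group 5: 2395 * 0.946 + 1906 * 0.478 = 2266 + 911 = 3177
Net migration: Group 5 + 115 → 3292
Giving 629 / 1351 / 422 / 1247 / 3292.

1247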